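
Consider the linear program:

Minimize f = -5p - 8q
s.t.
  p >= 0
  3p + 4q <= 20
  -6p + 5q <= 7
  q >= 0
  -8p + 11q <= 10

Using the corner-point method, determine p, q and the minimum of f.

Feasible corners and f = -5p - 8q:
  (0, 0) → f = 0
  (0, 10/11) → f = -80/11
  (20/3, 0) → f = -100/3
  (36/13, 38/13) → f = -484/13

p = 36/13, q = 38/13, minimum f = -484/13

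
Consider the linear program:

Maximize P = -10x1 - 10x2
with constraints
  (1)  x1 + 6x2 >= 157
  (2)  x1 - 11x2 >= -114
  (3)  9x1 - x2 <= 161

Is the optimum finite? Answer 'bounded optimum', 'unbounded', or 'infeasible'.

infeasible

The boundaries x1 + 6x2 = 157 and x1 - 11x2 = -114 meet at (1043/17, 271/17), but that point violates 9x1 - x2 ≤ 161. Every candidate vertex is excluded by some other constraint, so the feasible region is empty.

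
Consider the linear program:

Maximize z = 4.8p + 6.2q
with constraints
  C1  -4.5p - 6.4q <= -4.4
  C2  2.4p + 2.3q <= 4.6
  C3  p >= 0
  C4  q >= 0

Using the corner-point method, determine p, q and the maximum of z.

p = 0, q = 2, maximum z = 12.4

Corner points and z = 4.8p + 6.2q:
  (0, 11/16) → z = 341/80
  (44/45, 0) → z = 352/75
  (0, 2) → z = 62/5
  (23/12, 0) → z = 46/5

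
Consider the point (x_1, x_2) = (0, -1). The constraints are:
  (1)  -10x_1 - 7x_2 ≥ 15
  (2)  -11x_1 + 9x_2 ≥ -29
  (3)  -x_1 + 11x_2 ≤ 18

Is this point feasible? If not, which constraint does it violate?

not feasible — violates (1)

Constraint (1): -10x_1 - 7x_2 = 7, which is not ≥ 15. All other constraints are satisfied.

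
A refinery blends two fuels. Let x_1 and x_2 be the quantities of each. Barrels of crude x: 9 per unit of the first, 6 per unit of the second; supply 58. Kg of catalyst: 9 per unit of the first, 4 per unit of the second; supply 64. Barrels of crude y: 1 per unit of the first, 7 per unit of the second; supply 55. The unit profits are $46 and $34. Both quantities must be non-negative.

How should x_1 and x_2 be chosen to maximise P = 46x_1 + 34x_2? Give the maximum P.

The optimum lies where 9x_1 + 6x_2 = 58 and x_1 + 7x_2 = 55.
Solving simultaneously gives x_1 = 4/3, x_2 = 23/3.

x_1 = 4/3, x_2 = 23/3, maximum P = 322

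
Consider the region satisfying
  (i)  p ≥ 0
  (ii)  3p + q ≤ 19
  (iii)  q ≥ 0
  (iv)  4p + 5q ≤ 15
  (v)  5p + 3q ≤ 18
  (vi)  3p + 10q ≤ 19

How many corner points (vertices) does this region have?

5

The feasible vertices (each the meet of two boundaries and inside every other half-plane) are:
  (0, 0)
  (0, 19/10)
  (18/5, 0)
  (45/13, 3/13)
  (11/5, 31/25)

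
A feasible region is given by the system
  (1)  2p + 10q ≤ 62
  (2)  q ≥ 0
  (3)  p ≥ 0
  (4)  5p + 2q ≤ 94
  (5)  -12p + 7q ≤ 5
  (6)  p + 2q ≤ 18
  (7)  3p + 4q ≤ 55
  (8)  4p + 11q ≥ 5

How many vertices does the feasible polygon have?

6

Intersecting each pair of boundary lines and keeping only the points that satisfy every inequality leaves:
  (192/67, 377/67)
  (28/3, 13/3)
  (18, 0)
  (5/4, 0)
  (0, 5/7)
  (0, 5/11)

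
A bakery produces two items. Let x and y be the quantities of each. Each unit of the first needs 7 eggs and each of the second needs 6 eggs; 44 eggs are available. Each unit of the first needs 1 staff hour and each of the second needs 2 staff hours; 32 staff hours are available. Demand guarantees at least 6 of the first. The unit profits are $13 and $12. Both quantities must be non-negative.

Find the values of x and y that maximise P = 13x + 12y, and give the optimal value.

Extreme points and P = 13x + 12y:
  (44/7, 0) → P = 572/7
  (6, 0) → P = 78
  (6, 1/3) → P = 82

x = 6, y = 1/3, maximum P = 82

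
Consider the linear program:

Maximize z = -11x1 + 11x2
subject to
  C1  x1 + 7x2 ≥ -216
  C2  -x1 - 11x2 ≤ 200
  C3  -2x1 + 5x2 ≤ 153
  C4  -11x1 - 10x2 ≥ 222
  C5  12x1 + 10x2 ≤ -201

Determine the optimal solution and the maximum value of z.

x1 = -2683/27, x2 = -247/27, maximum z = 8932/9

Vertices and z = -11x1 + 11x2:
  (-2683/27, -247/27) → z = 8932/9
  (-442/111, -1978/111) → z = -5632/37
  (-176/5, 413/25) → z = 14223/25

The binding constraints are -x1 - 11x2 = 200 and -2x1 + 5x2 = 153.
Solving simultaneously gives x1 = -2683/27, x2 = -247/27.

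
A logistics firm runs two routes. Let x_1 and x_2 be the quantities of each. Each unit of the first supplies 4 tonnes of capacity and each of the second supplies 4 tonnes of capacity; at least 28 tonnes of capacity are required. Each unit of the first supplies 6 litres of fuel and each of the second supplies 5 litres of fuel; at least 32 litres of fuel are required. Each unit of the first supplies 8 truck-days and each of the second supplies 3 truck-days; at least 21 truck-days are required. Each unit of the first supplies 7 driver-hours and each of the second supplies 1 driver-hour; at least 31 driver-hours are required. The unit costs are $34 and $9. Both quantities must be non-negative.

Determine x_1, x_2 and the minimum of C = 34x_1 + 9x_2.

Feasible corners and C = 34x_1 + 9x_2:
  (0, 31) → C = 279
  (7, 0) → C = 238
  (4, 3) → C = 163
The feasible region is unbounded (it extends along (0, 1), (1, 0)), but C strictly increases along every unbounded feasible direction, so there is no improving ray and the minimum is attained at a vertex.

x_1 = 4, x_2 = 3, minimum C = 163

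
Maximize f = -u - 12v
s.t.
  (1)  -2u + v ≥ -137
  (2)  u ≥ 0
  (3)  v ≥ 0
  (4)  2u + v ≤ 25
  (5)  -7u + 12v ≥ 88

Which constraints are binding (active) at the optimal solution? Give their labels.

Corner points and f = -u - 12v:
  (0, 25) → f = -300
  (0, 22/3) → f = -88
  (212/31, 351/31) → f = -4424/31

The maximum is at (0, 22/3). Substituting into each constraint, equality holds for (2) and (5); the remaining constraints have slack.

(2) and (5)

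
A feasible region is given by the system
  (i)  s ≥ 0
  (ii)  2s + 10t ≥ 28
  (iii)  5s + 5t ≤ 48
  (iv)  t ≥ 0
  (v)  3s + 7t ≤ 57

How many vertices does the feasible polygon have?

4

Pairwise boundary intersections that survive every other constraint:
  (0, 14/5)
  (0, 57/7)
  (17/2, 11/10)
  (51/20, 141/20)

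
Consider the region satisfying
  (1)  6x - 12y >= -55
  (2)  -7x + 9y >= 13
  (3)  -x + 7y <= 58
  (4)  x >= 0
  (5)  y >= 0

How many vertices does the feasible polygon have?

4

Intersecting each pair of boundary lines and keeping only the points that satisfy every inequality leaves:
  (311/30, 293/30)
  (0, 55/12)
  (431/40, 393/40)
  (0, 13/9)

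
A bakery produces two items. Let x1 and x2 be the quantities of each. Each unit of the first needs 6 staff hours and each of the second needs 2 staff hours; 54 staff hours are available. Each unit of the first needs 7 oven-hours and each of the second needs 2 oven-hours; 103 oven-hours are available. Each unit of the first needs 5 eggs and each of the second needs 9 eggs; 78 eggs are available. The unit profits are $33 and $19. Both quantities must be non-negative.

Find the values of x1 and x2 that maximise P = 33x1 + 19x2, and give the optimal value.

x1 = 15/2, x2 = 9/2, maximum P = 333

Vertices and P = 33x1 + 19x2:
  (0, 0) → P = 0
  (0, 26/3) → P = 494/3
  (9, 0) → P = 297
  (15/2, 9/2) → P = 333

The optimum lies where 6x1 + 2x2 = 54 and 5x1 + 9x2 = 78.
Solving simultaneously gives x1 = 15/2, x2 = 9/2.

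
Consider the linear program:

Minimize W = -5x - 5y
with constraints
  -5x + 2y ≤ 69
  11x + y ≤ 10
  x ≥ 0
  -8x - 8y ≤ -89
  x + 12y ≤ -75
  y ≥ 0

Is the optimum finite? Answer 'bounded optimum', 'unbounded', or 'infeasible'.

The boundaries x + 12y = -75 and y = 0 meet at (-75, 0), but that point violates -5x + 2y ≤ 69. Every candidate vertex is excluded by some other constraint, so the feasible region is empty.

infeasible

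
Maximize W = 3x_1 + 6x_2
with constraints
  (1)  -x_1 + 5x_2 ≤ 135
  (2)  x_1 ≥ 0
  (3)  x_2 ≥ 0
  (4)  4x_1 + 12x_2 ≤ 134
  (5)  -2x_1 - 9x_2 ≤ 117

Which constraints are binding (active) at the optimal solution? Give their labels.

Vertices and W = 3x_1 + 6x_2:
  (0, 0) → W = 0
  (0, 67/6) → W = 67
  (67/2, 0) → W = 201/2

The maximum is at (67/2, 0). Substituting into each constraint, equality holds for (3) and (4); the remaining constraints have slack.

(3) and (4)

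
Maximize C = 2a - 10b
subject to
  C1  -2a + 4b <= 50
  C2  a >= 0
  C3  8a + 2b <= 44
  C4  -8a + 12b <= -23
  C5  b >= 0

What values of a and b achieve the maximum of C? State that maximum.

Corner points and C = 2a - 10b:
  (41/8, 3/2) → C = -19/4
  (11/2, 0) → C = 11
  (23/8, 0) → C = 23/4

The binding constraints are 8a + 2b = 44 and b = 0.
Solving simultaneously gives a = 11/2, b = 0.

a = 11/2, b = 0, maximum C = 11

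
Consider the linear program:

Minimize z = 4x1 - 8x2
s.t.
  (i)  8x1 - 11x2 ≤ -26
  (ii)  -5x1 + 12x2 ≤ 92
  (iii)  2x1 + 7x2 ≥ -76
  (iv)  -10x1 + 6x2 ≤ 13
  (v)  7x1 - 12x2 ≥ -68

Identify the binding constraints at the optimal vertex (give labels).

(ii) and (v)

Feasible corners and z = 4x1 - 8x2:
  (700/41, 606/41) → z = -2048/41
  (13/62, 78/31) → z = -598/31
  (12, 38/3) → z = -160/3
  (42/13, 589/78) → z = -1852/39

The minimum is at (12, 38/3). Substituting into each constraint, equality holds for (ii) and (v); the remaining constraints have slack.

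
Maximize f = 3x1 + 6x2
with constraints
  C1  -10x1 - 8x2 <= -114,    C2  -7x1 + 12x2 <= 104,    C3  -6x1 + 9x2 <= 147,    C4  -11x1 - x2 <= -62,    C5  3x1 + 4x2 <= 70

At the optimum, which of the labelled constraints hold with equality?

Extreme points and f = 3x1 + 6x2:
  (191/39, 317/39) → f = 825/13
  (640/139, 1578/139) → f = 11388/139
  (53/8, 401/32) → f = 1521/16
The feasible region is unbounded (it extends along (4, -3), (4, -5)), but f strictly decreases along every unbounded feasible direction, so there is no improving ray and the maximum is attained at a vertex.

The maximum is at (53/8, 401/32). Substituting into each constraint, equality holds for C2 and C5; the remaining constraints have slack.

C2 and C5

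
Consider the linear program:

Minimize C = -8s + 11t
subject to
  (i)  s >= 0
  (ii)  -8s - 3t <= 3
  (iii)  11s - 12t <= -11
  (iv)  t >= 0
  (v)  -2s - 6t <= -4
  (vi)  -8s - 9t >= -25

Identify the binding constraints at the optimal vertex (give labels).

(i) and (iii)

Vertices and C = -8s + 11t:
  (0, 11/12) → C = 121/12
  (0, 25/9) → C = 275/9
  (67/65, 121/65) → C = 159/13

The minimum is at (0, 11/12). Substituting into each constraint, equality holds for (i) and (iii); the remaining constraints have slack.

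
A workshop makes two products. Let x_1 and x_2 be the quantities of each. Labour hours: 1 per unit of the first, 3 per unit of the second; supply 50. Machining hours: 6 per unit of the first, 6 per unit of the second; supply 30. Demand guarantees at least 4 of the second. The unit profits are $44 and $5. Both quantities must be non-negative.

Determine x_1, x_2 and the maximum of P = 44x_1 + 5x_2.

Vertices and P = 44x_1 + 5x_2:
  (0, 5) → P = 25
  (0, 4) → P = 20
  (1, 4) → P = 64

x_1 = 1, x_2 = 4, maximum P = 64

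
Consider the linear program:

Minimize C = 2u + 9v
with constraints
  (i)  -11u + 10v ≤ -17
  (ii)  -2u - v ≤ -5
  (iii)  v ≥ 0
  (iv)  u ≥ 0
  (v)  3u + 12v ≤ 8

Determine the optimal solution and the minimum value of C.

Corner points and C = 2u + 9v:
  (5/2, 0) → C = 5
  (52/21, 1/21) → C = 113/21
  (8/3, 0) → C = 16/3

The optimum lies where -2u - v = -5 and v = 0.
Solving simultaneously gives u = 5/2, v = 0.

u = 5/2, v = 0, minimum C = 5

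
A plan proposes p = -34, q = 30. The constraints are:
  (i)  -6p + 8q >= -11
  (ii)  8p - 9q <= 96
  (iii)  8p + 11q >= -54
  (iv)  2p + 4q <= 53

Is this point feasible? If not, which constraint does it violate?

feasible

(i): 444 ≥ -11 ✓
(ii): -542 ≤ 96 ✓
(iii): 58 ≥ -54 ✓
(iv): 52 ≤ 53 ✓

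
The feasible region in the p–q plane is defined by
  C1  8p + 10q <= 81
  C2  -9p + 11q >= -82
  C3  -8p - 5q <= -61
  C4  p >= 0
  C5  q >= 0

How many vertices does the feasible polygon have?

4

Of the 10 pairwise boundary intersections, those satisfying every inequality are:
  (1711/178, 73/178)
  (41/8, 4)
  (82/9, 0)
  (61/8, 0)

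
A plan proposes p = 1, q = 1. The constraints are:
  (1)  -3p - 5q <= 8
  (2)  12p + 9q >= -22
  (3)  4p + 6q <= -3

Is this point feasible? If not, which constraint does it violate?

not feasible — violates (3)

Constraint (3): 4p + 6q = 10, which is not ≤ -3. All other constraints are satisfied.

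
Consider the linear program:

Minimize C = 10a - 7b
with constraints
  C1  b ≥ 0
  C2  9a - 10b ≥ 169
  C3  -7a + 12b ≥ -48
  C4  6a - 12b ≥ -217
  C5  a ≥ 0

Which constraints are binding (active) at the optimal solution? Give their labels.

C2 and C3

Extreme points and C = 10a - 7b:
  (774/19, 751/38) → C = 10223/38
  (2099/24, 989/16) → C = 21211/48
  (265, 1807/12) → C = 19151/12

The minimum is at (774/19, 751/38). Substituting into each constraint, equality holds for C2 and C3; the remaining constraints have slack.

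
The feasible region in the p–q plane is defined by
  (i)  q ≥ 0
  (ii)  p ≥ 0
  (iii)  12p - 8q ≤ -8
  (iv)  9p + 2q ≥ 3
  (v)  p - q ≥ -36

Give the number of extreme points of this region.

4

Of the 10 pairwise boundary intersections, those satisfying every inequality are:
  (0, 3/2)
  (0, 36)
  (1/12, 9/8)
  (70, 106)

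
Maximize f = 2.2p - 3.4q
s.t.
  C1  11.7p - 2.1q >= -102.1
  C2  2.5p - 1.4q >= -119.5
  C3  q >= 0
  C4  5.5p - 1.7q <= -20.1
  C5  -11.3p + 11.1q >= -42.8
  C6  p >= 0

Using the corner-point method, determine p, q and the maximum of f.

Corner points and f = 2.2p - 3.4q:
  (1543/159, 114290/1113) → f = -1824119/5565
  (0, 1021/21) → f = -17357/105
  (17501/345, 12140/69) → f = -839389/1725
  (0, 201/17) → f = -201/5

The optimum lies where 5.5p - 1.7q = -20.1 and p = 0.
Solving simultaneously gives p = 0, q = 201/17.

p = 0, q = 201/17, maximum f = -201/5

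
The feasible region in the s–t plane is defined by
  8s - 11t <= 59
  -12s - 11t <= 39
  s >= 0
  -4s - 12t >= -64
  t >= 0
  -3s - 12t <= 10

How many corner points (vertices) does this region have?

The feasible vertices (each the meet of two boundaries and inside every other half-plane) are:
  (353/35, 69/35)
  (59/8, 0)
  (0, 16/3)
  (0, 0)

4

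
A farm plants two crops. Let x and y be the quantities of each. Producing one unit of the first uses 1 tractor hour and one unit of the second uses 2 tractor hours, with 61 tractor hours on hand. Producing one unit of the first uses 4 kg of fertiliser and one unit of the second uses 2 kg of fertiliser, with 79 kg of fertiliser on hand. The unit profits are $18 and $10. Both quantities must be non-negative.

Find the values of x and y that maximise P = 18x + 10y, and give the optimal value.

x = 6, y = 55/2, maximum P = 383

At the optimal vertex, x + 2y = 61 and 4x + 2y = 79.
Solving simultaneously gives x = 6, y = 55/2.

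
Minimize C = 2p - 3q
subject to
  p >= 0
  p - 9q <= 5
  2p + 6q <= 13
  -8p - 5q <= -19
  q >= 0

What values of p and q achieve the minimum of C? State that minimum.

Feasible corners and C = 2p - 3q:
  (49/8, 1/8) → C = 95/8
  (5, 0) → C = 10
  (49/38, 33/19) → C = -50/19
  (19/8, 0) → C = 19/4

The binding constraints are 2p + 6q = 13 and -8p - 5q = -19.
Solving simultaneously gives p = 49/38, q = 33/19.

p = 49/38, q = 33/19, minimum C = -50/19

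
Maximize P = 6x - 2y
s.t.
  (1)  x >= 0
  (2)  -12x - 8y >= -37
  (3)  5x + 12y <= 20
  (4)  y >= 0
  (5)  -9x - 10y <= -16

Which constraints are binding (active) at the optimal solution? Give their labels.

Extreme points and P = 6x - 2y:
  (0, 5/3) → P = -10/3
  (0, 8/5) → P = -16/5
  (71/26, 55/104) → P = 797/52
  (37/12, 0) → P = 37/2
  (16/9, 0) → P = 32/3

The maximum is at (37/12, 0). Substituting into each constraint, equality holds for (2) and (4); the remaining constraints have slack.

(2) and (4)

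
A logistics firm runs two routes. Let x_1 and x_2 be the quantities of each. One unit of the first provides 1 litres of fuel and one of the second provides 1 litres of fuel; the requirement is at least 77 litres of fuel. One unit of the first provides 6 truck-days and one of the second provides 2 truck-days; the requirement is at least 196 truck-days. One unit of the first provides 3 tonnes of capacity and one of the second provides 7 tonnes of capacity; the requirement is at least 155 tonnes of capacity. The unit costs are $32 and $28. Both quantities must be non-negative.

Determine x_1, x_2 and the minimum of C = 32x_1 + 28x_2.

Vertices and C = 32x_1 + 28x_2:
  (0, 98) → C = 2744
  (77, 0) → C = 2464
  (21/2, 133/2) → C = 2198
The feasible region is unbounded (it extends along (0, 1), (1, 0)), but C strictly increases along every unbounded feasible direction, so there is no improving ray and the minimum is attained at a vertex.

x_1 = 21/2, x_2 = 133/2, minimum C = 2198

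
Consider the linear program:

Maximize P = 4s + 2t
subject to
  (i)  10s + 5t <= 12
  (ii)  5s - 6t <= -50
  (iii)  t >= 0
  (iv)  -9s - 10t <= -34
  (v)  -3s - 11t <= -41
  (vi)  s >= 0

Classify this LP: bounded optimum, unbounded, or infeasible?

infeasible

The boundaries 10s + 5t = 12 and 5s - 6t = -50 meet at (-178/85, 112/17), but that point violates s ≥ 0. Every candidate vertex is excluded by some other constraint, so the feasible region is empty.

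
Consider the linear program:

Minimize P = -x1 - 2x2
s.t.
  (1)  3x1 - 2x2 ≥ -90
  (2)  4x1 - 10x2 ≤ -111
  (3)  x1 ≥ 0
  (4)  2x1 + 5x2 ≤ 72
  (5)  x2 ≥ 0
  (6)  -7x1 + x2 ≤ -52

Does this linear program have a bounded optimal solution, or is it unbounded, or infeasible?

The boundaries 3x1 - 2x2 = -90 and -7x1 + x2 = -52 meet at (194/11, 786/11), but that point violates 2x1 + 5x2 ≤ 72. Every candidate vertex is excluded by some other constraint, so the feasible region is empty.

infeasible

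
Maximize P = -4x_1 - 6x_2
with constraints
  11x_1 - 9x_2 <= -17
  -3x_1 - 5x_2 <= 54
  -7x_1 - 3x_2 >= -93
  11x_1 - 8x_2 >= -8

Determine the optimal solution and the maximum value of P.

Corner points and P = -4x_1 - 6x_2:
  (131/16, 571/48) → P = -833/8
  (64/11, 9) → P = -850/11
  (720/89, 1079/89) → P = -9354/89

x_1 = 64/11, x_2 = 9, maximum P = -850/11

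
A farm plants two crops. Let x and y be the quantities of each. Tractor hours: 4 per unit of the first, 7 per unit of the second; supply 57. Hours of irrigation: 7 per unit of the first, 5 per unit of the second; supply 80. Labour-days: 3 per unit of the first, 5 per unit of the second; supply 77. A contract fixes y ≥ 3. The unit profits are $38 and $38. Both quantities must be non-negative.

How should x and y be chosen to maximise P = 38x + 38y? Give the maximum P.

Extreme points and P = 38x + 38y:
  (0, 57/7) → P = 2166/7
  (0, 3) → P = 114
  (9, 3) → P = 456

The optimum lies where 4x + 7y = 57 and y = 3.
Solving simultaneously gives x = 9, y = 3.

x = 9, y = 3, maximum P = 456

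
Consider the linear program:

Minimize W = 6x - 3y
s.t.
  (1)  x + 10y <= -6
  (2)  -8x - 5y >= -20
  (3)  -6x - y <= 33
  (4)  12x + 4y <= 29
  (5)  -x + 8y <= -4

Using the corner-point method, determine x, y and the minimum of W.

Vertices and W = 6x - 3y:
  (157/58, -101/116) → W = 2187/116
  (-4/9, -5/9) → W = -1
  (-260/49, -57/49) → W = -1389/49
The feasible region is unbounded (it extends along (1, -6), (1, -3)), but W strictly increases along every unbounded feasible direction, so there is no improving ray and the minimum is attained at a vertex.

x = -260/49, y = -57/49, minimum W = -1389/49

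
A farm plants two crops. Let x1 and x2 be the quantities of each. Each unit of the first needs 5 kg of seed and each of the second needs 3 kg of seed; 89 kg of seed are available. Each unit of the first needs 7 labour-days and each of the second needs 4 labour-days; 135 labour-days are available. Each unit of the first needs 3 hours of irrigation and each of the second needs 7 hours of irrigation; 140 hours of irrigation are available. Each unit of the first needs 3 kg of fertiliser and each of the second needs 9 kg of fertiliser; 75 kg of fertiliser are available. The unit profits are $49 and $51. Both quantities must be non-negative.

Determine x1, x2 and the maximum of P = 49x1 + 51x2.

Corner points and P = 49x1 + 51x2:
  (0, 0) → P = 0
  (0, 25/3) → P = 425
  (89/5, 0) → P = 4361/5
  (16, 3) → P = 937

The optimum lies where 5x1 + 3x2 = 89 and 3x1 + 9x2 = 75.
Solving simultaneously gives x1 = 16, x2 = 3.

x1 = 16, x2 = 3, maximum P = 937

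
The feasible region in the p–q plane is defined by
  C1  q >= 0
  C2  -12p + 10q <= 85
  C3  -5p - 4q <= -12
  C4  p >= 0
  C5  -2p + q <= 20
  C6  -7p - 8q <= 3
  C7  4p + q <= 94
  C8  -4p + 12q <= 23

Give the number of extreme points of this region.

4

Intersecting each pair of boundary lines and keeping only the points that satisfy every inequality leaves:
  (12/5, 0)
  (47/2, 0)
  (13/19, 163/76)
  (85/4, 9)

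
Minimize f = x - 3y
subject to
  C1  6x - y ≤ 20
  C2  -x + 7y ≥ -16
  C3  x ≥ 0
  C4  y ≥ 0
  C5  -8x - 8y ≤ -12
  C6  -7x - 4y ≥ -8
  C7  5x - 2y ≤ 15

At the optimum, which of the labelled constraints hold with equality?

Feasible corners and f = x - 3y:
  (0, 3/2) → f = -9/2
  (0, 2) → f = -6
  (2/3, 5/6) → f = -11/6

The minimum is at (0, 2). Substituting into each constraint, equality holds for C3 and C6; the remaining constraints have slack.

C3 and C6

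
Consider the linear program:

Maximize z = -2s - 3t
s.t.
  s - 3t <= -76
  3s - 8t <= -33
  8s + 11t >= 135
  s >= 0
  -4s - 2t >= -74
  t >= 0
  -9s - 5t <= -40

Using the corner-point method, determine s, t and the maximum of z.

s = 0, t = 76/3, maximum z = -76

The optimum lies where s - 3t = -76 and s = 0.
Solving simultaneously gives s = 0, t = 76/3.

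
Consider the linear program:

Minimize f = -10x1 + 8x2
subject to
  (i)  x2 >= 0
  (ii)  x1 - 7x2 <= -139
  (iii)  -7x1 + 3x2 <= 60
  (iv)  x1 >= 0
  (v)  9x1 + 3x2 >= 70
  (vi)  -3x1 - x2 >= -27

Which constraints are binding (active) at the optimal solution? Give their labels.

Vertices and f = -10x1 + 8x2:
  (73/66, 1321/66) → f = 4919/33
  (25/11, 222/11) → f = 1526/11
  (5/8, 515/24) → f = 1985/12
  (21/16, 369/16) → f = 1371/8

The minimum is at (25/11, 222/11). Substituting into each constraint, equality holds for (ii) and (vi); the remaining constraints have slack.

(ii) and (vi)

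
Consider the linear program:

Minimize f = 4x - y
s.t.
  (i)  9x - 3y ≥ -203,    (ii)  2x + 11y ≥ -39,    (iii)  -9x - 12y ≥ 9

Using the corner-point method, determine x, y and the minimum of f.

Extreme points and f = 4x - y:
  (-470/21, 11/21) → f = -1891/21
  (-821/45, 194/15) → f = -3866/45
  (123/25, -111/25) → f = 603/25

The binding constraints are 9x - 3y = -203 and 2x + 11y = -39.
Solving simultaneously gives x = -470/21, y = 11/21.

x = -470/21, y = 11/21, minimum f = -1891/21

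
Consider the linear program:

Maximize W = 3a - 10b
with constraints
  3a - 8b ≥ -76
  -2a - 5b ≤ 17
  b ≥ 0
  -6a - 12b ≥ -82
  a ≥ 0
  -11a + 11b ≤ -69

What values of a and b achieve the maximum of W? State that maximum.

At the optimal vertex, b = 0 and -6a - 12b = -82.
Solving simultaneously gives a = 41/3, b = 0.

a = 41/3, b = 0, maximum W = 41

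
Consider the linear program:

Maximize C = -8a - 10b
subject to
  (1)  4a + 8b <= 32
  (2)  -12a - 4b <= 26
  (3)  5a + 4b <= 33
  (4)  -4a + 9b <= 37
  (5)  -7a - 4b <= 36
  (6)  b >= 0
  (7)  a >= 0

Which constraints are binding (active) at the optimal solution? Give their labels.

(6) and (7)

Corner points and C = -8a - 10b:
  (17/3, 7/6) → C = -57
  (0, 4) → C = -40
  (33/5, 0) → C = -264/5
  (0, 0) → C = 0

The maximum is at (0, 0). Substituting into each constraint, equality holds for (6) and (7); the remaining constraints have slack.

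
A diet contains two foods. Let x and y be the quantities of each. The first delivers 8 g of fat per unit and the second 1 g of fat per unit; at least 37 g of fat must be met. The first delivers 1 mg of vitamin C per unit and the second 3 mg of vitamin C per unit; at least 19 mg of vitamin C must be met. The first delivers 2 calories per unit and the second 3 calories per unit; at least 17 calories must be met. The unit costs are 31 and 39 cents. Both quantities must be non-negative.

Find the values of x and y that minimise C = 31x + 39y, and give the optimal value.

Vertices and C = 31x + 39y:
  (0, 37) → C = 1443
  (19, 0) → C = 589
  (4, 5) → C = 319
The feasible region is unbounded (it extends along (0, 1), (1, 0)), but C strictly increases along every unbounded feasible direction, so there is no improving ray and the minimum is attained at a vertex.

At the optimal vertex, 8x + y = 37 and x + 3y = 19.
Solving simultaneously gives x = 4, y = 5.

x = 4, y = 5, minimum C = 319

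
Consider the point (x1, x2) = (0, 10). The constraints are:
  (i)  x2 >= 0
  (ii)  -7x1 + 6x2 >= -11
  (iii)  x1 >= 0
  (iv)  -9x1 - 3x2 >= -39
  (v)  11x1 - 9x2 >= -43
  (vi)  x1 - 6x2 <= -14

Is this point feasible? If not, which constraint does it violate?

Constraint (v): 11x1 - 9x2 = -90, which is not ≥ -43. All other constraints are satisfied.

not feasible — violates (v)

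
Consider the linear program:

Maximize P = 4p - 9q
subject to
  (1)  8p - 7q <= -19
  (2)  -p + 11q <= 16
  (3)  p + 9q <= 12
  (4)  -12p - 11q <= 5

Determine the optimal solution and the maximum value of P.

p = -61/43, q = 47/43, maximum P = -667/43

Feasible corners and P = 4p - 9q:
  (-97/81, 109/81) → P = -1369/81
  (-61/43, 47/43) → P = -667/43
  (-21/13, 17/13) → P = -237/13

The optimum lies where 8p - 7q = -19 and -12p - 11q = 5.
Solving simultaneously gives p = -61/43, q = 47/43.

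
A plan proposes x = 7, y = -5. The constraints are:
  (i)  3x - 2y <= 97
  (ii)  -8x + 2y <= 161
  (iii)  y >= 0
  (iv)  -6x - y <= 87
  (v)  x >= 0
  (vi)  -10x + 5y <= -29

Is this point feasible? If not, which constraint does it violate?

Constraint (iii): y = -5, which is not ≥ 0. All other constraints are satisfied.

not feasible — violates (iii)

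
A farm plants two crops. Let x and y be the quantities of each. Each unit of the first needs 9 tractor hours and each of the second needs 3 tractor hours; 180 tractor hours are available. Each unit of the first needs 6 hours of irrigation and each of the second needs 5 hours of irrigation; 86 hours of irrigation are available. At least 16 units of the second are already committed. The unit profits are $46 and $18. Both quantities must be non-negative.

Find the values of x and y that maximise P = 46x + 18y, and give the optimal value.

Feasible corners and P = 46x + 18y:
  (0, 86/5) → P = 1548/5
  (0, 16) → P = 288
  (1, 16) → P = 334

x = 1, y = 16, maximum P = 334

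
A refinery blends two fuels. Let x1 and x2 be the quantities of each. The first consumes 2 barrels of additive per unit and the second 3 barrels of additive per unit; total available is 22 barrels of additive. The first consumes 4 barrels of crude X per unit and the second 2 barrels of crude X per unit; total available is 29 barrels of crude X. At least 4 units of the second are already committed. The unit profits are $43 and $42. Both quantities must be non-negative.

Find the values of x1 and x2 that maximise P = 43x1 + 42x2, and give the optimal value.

x1 = 5, x2 = 4, maximum P = 383

Extreme points and P = 43x1 + 42x2:
  (0, 22/3) → P = 308
  (0, 4) → P = 168
  (5, 4) → P = 383

The optimum lies where 2x1 + 3x2 = 22 and x2 = 4.
Solving simultaneously gives x1 = 5, x2 = 4.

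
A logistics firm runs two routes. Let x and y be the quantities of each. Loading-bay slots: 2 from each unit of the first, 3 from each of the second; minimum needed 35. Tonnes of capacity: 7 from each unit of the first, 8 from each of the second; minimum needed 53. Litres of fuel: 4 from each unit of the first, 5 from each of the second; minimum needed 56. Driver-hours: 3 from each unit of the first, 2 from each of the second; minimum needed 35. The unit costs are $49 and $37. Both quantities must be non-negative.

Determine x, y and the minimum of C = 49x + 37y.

x = 7, y = 7, minimum C = 602

Extreme points and C = 49x + 37y:
  (0, 35/2) → C = 1295/2
  (35/2, 0) → C = 1715/2
  (7, 7) → C = 602
The feasible region is unbounded (it extends along (0, 1), (1, 0)), but C strictly increases along every unbounded feasible direction, so there is no improving ray and the minimum is attained at a vertex.

The binding constraints are 2x + 3y = 35 and 3x + 2y = 35.
Solving simultaneously gives x = 7, y = 7.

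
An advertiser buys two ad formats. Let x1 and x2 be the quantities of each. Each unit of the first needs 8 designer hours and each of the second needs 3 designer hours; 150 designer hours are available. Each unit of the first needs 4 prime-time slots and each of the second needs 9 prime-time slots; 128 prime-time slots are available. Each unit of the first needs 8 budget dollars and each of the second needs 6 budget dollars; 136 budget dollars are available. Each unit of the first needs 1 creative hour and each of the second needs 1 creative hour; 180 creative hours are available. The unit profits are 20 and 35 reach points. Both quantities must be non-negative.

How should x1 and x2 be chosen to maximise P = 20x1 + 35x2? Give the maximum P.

Vertices and P = 20x1 + 35x2:
  (0, 0) → P = 0
  (0, 128/9) → P = 4480/9
  (17, 0) → P = 340
  (19/2, 10) → P = 540

The binding constraints are 4x1 + 9x2 = 128 and 8x1 + 6x2 = 136.
Solving simultaneously gives x1 = 19/2, x2 = 10.

x1 = 19/2, x2 = 10, maximum P = 540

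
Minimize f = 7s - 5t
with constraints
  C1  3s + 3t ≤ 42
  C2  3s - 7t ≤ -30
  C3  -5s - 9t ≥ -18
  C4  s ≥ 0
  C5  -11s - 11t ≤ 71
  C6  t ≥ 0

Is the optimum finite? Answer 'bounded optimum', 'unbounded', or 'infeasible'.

The boundaries 3s + 3t = 42 and 3s - 7t = -30 meet at (34/5, 36/5), but that point violates -5s - 9t ≥ -18. Every candidate vertex is excluded by some other constraint, so the feasible region is empty.

infeasible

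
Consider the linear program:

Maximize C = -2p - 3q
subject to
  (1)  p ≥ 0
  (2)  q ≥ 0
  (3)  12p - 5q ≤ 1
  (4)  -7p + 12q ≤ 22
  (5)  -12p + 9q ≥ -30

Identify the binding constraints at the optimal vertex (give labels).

(1) and (2)

Extreme points and C = -2p - 3q:
  (0, 0) → C = 0
  (0, 11/6) → C = -11/2
  (1/12, 0) → C = -1/6
  (122/109, 271/109) → C = -1057/109

The maximum is at (0, 0). Substituting into each constraint, equality holds for (1) and (2); the remaining constraints have slack.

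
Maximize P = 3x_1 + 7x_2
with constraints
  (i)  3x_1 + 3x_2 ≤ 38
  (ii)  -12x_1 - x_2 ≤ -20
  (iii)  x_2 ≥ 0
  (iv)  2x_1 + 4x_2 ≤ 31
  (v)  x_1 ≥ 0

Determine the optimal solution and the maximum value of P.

x_1 = 49/46, x_2 = 166/23, maximum P = 2471/46

Corner points and P = 3x_1 + 7x_2:
  (38/3, 0) → P = 38
  (59/6, 17/6) → P = 148/3
  (5/3, 0) → P = 5
  (49/46, 166/23) → P = 2471/46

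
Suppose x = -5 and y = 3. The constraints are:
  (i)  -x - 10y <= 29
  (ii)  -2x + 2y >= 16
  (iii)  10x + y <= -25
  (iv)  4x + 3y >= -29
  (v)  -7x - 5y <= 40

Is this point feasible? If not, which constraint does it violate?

(i): -25 ≤ 29 ✓
(ii): 16 ≥ 16 ✓
(iii): -47 ≤ -25 ✓
(iv): -11 ≥ -29 ✓
(v): 20 ≤ 40 ✓

feasible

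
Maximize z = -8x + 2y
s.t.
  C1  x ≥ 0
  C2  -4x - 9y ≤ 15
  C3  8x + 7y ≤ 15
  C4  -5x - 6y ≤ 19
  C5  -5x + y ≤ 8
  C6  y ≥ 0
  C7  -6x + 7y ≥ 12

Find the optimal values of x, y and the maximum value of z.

Feasible corners and z = -8x + 2y:
  (0, 15/7) → z = 30/7
  (0, 12/7) → z = 24/7
  (3/14, 93/49) → z = 102/49

At the optimal vertex, x = 0 and 8x + 7y = 15.
Solving simultaneously gives x = 0, y = 15/7.

x = 0, y = 15/7, maximum z = 30/7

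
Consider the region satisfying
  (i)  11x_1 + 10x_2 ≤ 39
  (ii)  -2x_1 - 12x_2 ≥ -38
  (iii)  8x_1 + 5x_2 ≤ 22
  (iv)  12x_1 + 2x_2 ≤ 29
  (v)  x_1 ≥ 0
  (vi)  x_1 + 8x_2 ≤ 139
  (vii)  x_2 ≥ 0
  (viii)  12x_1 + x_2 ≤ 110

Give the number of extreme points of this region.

Intersecting each pair of boundary lines and keeping only the points that satisfy every inequality leaves:
  (11/14, 85/28)
  (1, 14/5)
  (0, 19/6)
  (101/44, 8/11)
  (29/12, 0)
  (0, 0)

6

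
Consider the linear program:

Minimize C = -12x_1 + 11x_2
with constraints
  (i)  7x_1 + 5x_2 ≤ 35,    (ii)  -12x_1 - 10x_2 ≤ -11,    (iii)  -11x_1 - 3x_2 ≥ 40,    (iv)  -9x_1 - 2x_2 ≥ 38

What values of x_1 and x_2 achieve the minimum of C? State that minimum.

x_1 = -67/11, x_2 = 185/22, minimum C = 3643/22

Feasible corners and C = -12x_1 + 11x_2:
  (-305/34, 665/34) → C = 10975/34
  (-67/11, 185/22) → C = 3643/22
  (-34/5, 58/5) → C = 1046/5
The feasible region is unbounded (it extends along (-5, 7), (-5, 6)), but C strictly increases along every unbounded feasible direction, so there is no improving ray and the minimum is attained at a vertex.

The optimum lies where -12x_1 - 10x_2 = -11 and -9x_1 - 2x_2 = 38.
Solving simultaneously gives x_1 = -67/11, x_2 = 185/22.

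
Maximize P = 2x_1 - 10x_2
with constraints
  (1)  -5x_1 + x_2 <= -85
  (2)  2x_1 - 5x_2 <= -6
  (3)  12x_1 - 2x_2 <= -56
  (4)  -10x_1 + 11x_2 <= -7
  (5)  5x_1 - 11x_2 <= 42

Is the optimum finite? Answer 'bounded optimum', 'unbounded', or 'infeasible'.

infeasible

The boundaries -5x_1 + x_2 = -85 and 2x_1 - 5x_2 = -6 meet at (431/23, 200/23), but that point violates 12x_1 - 2x_2 ≤ -56. Every candidate vertex is excluded by some other constraint, so the feasible region is empty.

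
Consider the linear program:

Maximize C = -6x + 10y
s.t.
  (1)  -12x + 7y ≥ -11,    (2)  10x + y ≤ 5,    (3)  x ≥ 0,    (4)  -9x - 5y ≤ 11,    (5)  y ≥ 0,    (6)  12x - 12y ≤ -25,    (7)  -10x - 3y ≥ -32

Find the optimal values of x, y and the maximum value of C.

x = 0, y = 5, maximum C = 50

Corner points and C = -6x + 10y:
  (0, 5) → C = 50
  (35/132, 155/66) → C = 1445/66
  (0, 25/12) → C = 125/6

The binding constraints are 10x + y = 5 and x = 0.
Solving simultaneously gives x = 0, y = 5.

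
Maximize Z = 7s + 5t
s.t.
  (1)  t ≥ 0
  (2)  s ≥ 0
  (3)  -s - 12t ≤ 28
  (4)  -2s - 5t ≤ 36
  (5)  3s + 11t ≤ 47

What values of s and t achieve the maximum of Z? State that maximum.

s = 47/3, t = 0, maximum Z = 329/3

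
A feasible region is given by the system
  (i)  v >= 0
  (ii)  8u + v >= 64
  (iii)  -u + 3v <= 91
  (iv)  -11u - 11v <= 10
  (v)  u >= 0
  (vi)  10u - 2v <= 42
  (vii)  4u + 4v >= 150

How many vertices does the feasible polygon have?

Intersecting each pair of boundary lines and keeping only the points that satisfy every inequality leaves:
  (11, 34)
  (43/8, 257/8)
  (39/4, 111/4)

3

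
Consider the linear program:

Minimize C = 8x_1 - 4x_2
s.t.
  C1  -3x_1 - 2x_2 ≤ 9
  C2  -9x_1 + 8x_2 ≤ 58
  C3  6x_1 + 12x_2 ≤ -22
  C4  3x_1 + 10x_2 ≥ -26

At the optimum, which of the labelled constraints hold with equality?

C1 and C3

Extreme points and C = 8x_1 - 4x_2:
  (-8/3, -1/2) → C = -58/3
  (-19/12, -17/8) → C = -25/6
  (23/6, -15/4) → C = 137/3

The minimum is at (-8/3, -1/2). Substituting into each constraint, equality holds for C1 and C3; the remaining constraints have slack.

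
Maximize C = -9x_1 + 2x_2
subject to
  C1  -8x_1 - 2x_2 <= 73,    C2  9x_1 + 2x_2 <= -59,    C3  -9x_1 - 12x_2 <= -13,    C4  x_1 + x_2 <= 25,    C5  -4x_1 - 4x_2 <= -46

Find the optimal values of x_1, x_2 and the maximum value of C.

x_1 = -41/2, x_2 = 91/2, maximum C = 551/2

Feasible corners and C = -9x_1 + 2x_2:
  (-41/2, 91/2) → C = 551/2
  (-16, 55/2) → C = 199
  (-109/7, 284/7) → C = 1549/7
  (-82/7, 325/14) → C = 1063/7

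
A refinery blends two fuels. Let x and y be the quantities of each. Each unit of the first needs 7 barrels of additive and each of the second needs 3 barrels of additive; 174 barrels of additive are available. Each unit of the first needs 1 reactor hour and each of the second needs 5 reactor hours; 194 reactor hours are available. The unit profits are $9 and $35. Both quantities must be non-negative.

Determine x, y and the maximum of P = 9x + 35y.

Vertices and P = 9x + 35y:
  (0, 0) → P = 0
  (0, 194/5) → P = 1358
  (174/7, 0) → P = 1566/7
  (9, 37) → P = 1376

The optimum lies where 7x + 3y = 174 and x + 5y = 194.
Solving simultaneously gives x = 9, y = 37.

x = 9, y = 37, maximum P = 1376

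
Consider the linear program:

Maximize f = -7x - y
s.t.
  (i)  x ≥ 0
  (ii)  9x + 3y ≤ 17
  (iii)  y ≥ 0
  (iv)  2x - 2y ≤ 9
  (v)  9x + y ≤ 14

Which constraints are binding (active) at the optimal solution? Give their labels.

Extreme points and f = -7x - y:
  (0, 17/3) → f = -17/3
  (0, 0) → f = 0
  (25/18, 3/2) → f = -101/9
  (14/9, 0) → f = -98/9

The maximum is at (0, 0). Substituting into each constraint, equality holds for (i) and (iii); the remaining constraints have slack.

(i) and (iii)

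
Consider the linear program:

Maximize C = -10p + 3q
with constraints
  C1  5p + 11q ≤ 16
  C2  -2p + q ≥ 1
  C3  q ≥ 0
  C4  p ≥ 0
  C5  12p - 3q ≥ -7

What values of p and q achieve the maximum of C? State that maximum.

Vertices and C = -10p + 3q:
  (5/27, 37/27) → C = 61/27
  (0, 16/11) → C = 48/11
  (0, 1) → C = 3

At the optimal vertex, 5p + 11q = 16 and p = 0.
Solving simultaneously gives p = 0, q = 16/11.

p = 0, q = 16/11, maximum C = 48/11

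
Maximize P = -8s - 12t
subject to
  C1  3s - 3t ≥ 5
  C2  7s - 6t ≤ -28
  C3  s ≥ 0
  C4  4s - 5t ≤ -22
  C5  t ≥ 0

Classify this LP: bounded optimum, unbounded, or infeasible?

infeasible

The boundaries 3s - 3t = 5 and 4s - 5t = -22 meet at (91/3, 86/3), but that point violates 7s - 6t ≤ -28. Every candidate vertex is excluded by some other constraint, so the feasible region is empty.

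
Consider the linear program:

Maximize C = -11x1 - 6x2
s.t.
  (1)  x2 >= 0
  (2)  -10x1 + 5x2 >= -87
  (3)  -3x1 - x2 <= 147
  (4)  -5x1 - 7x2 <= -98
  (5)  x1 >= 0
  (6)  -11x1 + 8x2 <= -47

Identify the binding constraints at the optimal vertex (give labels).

Feasible corners and C = -11x1 - 6x2:
  (1099/95, 109/19) → C = -15359/95
  (461/25, 487/25) → C = -7993/25
  (371/39, 281/39) → C = -5767/39

The maximum is at (371/39, 281/39). Substituting into each constraint, equality holds for (4) and (6); the remaining constraints have slack.

(4) and (6)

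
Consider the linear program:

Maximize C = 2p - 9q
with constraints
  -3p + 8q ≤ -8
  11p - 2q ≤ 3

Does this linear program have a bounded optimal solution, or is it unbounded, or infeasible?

From the feasible point (4/41, -79/82), moving in the direction (-2, -11) keeps every constraint satisfied while C increases without bound.

unbounded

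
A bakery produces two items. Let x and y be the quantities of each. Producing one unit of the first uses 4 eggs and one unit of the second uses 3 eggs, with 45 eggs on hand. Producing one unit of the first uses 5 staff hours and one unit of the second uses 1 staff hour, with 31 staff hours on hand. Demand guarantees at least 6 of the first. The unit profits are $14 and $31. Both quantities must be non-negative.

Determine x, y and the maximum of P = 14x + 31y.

Corner points and P = 14x + 31y:
  (31/5, 0) → P = 434/5
  (6, 0) → P = 84
  (6, 1) → P = 115

The optimum lies where 5x + y = 31 and x = 6.
Solving simultaneously gives x = 6, y = 1.

x = 6, y = 1, maximum P = 115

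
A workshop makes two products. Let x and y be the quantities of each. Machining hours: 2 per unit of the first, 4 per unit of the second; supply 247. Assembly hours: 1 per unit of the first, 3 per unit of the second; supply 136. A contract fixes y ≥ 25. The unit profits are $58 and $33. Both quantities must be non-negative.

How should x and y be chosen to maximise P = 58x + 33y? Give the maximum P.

Extreme points and P = 58x + 33y:
  (0, 136/3) → P = 1496
  (0, 25) → P = 825
  (61, 25) → P = 4363

x = 61, y = 25, maximum P = 4363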